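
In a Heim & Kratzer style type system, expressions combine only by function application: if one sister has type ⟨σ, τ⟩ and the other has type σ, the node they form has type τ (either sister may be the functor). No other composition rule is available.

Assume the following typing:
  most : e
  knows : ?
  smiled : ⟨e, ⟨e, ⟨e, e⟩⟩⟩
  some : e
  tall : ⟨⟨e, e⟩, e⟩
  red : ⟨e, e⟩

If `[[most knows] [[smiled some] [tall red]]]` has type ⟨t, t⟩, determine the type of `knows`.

At [[most knows] [[smiled some] [tall red]]] (required: ⟨t, t⟩): [[smiled some] [tall red]] is ⟨e, e⟩, which is not a function with range ⟨t, t⟩; hence [most knows] is the functor — type ⟨⟨e, e⟩, ⟨t, t⟩⟩.
At [most knows] (required: ⟨⟨e, e⟩, ⟨t, t⟩⟩): most is e, which is not a function with range ⟨⟨e, e⟩, ⟨t, t⟩⟩; hence knows is the functor — type ⟨e, ⟨⟨e, e⟩, ⟨t, t⟩⟩⟩.

⟨e, ⟨⟨e, e⟩, ⟨t, t⟩⟩⟩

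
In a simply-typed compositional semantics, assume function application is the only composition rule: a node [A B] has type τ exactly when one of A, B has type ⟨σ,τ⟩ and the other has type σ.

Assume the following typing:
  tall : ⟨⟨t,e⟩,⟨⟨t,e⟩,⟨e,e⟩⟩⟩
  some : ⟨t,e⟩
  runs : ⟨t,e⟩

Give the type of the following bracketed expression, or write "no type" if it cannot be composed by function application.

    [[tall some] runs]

⟨e,e⟩

[tall some]: ⟨⟨t,e⟩,⟨⟨t,e⟩,⟨e,e⟩⟩⟩ applied to ⟨t,e⟩ yields ⟨⟨t,e⟩,⟨e,e⟩⟩.
[[tall some] runs]: ⟨⟨t,e⟩,⟨e,e⟩⟩ applied to ⟨t,e⟩ yields ⟨e,e⟩.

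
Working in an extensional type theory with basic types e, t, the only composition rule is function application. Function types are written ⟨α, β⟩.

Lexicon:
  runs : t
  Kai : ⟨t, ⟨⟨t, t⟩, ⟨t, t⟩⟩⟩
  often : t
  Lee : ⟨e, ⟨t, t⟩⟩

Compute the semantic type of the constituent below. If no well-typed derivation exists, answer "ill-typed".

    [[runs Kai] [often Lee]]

At [runs Kai], Kai : ⟨t, ⟨⟨t, t⟩, ⟨t, t⟩⟩⟩ takes runs : t, giving ⟨⟨t, t⟩, ⟨t, t⟩⟩.
[often Lee]: t with ⟨e, ⟨t, t⟩⟩ — neither is a function whose domain matches the other; composition fails here.

ill-typed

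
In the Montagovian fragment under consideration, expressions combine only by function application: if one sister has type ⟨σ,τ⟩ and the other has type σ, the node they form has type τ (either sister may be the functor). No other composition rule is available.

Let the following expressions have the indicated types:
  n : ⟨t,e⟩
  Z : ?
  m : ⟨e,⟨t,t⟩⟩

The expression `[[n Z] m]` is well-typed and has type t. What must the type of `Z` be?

⟨⟨t,e⟩,⟨⟨e,⟨t,t⟩⟩,t⟩⟩

At [[n Z] m] (required: t): m is ⟨e,⟨t,t⟩⟩, which is not a function with range t; hence [n Z] is the functor — type ⟨⟨e,⟨t,t⟩⟩,t⟩.
At [n Z] (required: ⟨⟨e,⟨t,t⟩⟩,t⟩): n is ⟨t,e⟩, which is not a function with range ⟨⟨e,⟨t,t⟩⟩,t⟩; hence Z is the functor — type ⟨⟨t,e⟩,⟨⟨e,⟨t,t⟩⟩,t⟩⟩.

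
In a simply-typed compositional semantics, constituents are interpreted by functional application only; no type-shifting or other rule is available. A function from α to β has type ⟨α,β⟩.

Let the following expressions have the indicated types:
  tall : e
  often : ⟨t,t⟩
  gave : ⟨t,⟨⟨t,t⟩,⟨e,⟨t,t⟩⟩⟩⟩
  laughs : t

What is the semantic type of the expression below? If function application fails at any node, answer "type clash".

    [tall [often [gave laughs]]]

[gave laughs]: functor gave : ⟨t,⟨⟨t,t⟩,⟨e,⟨t,t⟩⟩⟩⟩, argument laughs : t; result ⟨⟨t,t⟩,⟨e,⟨t,t⟩⟩⟩.
[often [gave laughs]]: functor [gave laughs] : ⟨⟨t,t⟩,⟨e,⟨t,t⟩⟩⟩, argument often : ⟨t,t⟩; result ⟨e,⟨t,t⟩⟩.
[tall [often [gave laughs]]]: functor [often [gave laughs]] : ⟨e,⟨t,t⟩⟩, argument tall : e; result ⟨t,t⟩.

⟨t,t⟩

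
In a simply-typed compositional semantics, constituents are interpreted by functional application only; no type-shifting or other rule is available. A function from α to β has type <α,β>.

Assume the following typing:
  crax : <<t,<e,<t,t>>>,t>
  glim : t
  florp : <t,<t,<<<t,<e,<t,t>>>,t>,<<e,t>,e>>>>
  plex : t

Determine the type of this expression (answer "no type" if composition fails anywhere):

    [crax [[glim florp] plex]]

<<e,t>,e>

[glim florp] — florp of type <t,<t,<<<t,<e,<t,t>>>,t>,<<e,t>,e>>>> combines with glim of type t: type <t,<<<t,<e,<t,t>>>,t>,<<e,t>,e>>>.
[[glim florp] plex] — [glim florp] of type <t,<<<t,<e,<t,t>>>,t>,<<e,t>,e>>> combines with plex of type t: type <<<t,<e,<t,t>>>,t>,<<e,t>,e>>.
[crax [[glim florp] plex]] — [[glim florp] plex] of type <<<t,<e,<t,t>>>,t>,<<e,t>,e>> combines with crax of type <<t,<e,<t,t>>>,t>: type <<e,t>,e>.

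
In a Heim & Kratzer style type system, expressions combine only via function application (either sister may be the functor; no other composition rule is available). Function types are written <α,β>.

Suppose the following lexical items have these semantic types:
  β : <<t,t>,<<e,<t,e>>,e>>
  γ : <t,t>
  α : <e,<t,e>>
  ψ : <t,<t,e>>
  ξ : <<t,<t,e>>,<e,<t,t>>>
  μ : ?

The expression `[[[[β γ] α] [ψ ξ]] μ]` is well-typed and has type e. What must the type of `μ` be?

<<t,t>,e>

[[[[β γ] α] [ψ ξ]] μ] is required to be e. [[[β γ] α] [ψ ξ]] : <t,t> cannot yield e as functor, so μ : <<t,t>,e>.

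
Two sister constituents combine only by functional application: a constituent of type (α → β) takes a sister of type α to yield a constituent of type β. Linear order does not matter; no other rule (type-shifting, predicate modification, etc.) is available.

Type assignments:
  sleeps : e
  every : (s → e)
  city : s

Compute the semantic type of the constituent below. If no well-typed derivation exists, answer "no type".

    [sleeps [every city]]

[every city]: every is (s → e), city is s; result e.
[sleeps [every city]]: e and e cannot combine by function application — type clash.

no type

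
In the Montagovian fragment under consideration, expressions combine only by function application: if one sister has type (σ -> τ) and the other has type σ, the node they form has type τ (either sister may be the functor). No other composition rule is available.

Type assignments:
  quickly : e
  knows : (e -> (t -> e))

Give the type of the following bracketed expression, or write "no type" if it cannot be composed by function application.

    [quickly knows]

(t -> e)

[quickly knows]: (e -> (t -> e)) applied to e yields (t -> e).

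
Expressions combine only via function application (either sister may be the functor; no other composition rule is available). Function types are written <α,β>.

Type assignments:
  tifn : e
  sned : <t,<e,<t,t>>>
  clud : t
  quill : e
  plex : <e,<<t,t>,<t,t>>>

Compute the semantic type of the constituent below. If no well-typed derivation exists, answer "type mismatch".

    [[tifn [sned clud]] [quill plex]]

[sned clud]: functor sned : <t,<e,<t,t>>>, argument clud : t; result <e,<t,t>>.
[tifn [sned clud]]: functor [sned clud] : <e,<t,t>>, argument tifn : e; result <t,t>.
[quill plex]: functor plex : <e,<<t,t>,<t,t>>>, argument quill : e; result <<t,t>,<t,t>>.
[[tifn [sned clud]] [quill plex]]: functor [quill plex] : <<t,t>,<t,t>>, argument [tifn [sned clud]] : <t,t>; result <t,t>.

<t,t>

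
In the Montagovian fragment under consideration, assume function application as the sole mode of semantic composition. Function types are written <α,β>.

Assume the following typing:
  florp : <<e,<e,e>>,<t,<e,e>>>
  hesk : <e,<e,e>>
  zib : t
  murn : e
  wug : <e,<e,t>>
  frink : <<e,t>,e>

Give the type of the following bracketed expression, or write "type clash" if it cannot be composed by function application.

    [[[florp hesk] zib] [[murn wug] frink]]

e

At [florp hesk], florp : <<e,<e,e>>,<t,<e,e>>> takes hesk : <e,<e,e>>, giving <t,<e,e>>.
At [[florp hesk] zib], [florp hesk] : <t,<e,e>> takes zib : t, giving <e,e>.
At [murn wug], wug : <e,<e,t>> takes murn : e, giving <e,t>.
At [[murn wug] frink], frink : <<e,t>,e> takes [murn wug] : <e,t>, giving e.
At [[[florp hesk] zib] [[murn wug] frink]], [[florp hesk] zib] : <e,e> takes [[murn wug] frink] : e, giving e.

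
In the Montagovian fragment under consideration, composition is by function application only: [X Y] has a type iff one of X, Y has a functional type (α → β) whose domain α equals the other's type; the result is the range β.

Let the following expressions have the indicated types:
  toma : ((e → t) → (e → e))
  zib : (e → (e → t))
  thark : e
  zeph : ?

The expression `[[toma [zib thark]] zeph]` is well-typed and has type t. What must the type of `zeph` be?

[[toma [zib thark]] zeph] must have type t. The sister [toma [zib thark]] has type (e → e); that is not a function onto t, so zeph must be the functor, of type ((e → e) → t).

((e → e) → t)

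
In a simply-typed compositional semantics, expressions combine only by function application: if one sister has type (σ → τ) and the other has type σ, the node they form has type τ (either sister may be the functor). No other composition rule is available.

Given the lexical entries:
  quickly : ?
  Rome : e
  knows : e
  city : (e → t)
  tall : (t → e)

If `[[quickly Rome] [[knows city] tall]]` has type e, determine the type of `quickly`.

[[quickly Rome] [[knows city] tall]] must have type e. The sister [[knows city] tall] has type e; that is not a function onto e, so [quickly Rome] must be the functor, of type (e → e).
[quickly Rome] must have type (e → e). The sister Rome has type e; that is not a function onto (e → e), so quickly must be the functor, of type (e → (e → e)).

(e → (e → e))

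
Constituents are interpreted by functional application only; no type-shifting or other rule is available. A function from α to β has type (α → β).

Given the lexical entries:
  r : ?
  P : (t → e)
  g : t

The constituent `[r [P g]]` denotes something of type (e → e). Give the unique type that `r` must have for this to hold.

[r [P g]] is required to be (e → e). [P g] : e cannot yield (e → e) as functor, so r : (e → (e → e)).

(e → (e → e))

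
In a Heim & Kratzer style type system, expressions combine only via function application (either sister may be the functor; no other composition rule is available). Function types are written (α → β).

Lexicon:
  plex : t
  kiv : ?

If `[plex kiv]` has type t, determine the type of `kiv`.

[plex kiv] is required to be t. plex : t cannot yield t as functor, so kiv : (t → t).

(t → t)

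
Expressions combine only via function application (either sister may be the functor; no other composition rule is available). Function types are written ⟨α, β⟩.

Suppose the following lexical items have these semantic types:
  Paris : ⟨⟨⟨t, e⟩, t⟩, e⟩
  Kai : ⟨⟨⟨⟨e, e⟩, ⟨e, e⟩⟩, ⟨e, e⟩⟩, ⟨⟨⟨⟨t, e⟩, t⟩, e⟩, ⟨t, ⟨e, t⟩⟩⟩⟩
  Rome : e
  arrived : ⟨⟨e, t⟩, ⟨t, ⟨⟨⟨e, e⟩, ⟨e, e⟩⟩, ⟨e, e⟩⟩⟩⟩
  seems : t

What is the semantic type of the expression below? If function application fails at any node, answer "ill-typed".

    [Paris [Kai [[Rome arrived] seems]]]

[Rome arrived]: e with ⟨⟨e, t⟩, ⟨t, ⟨⟨⟨e, e⟩, ⟨e, e⟩⟩, ⟨e, e⟩⟩⟩⟩ — neither is a function whose domain matches the other; composition fails here.

ill-typed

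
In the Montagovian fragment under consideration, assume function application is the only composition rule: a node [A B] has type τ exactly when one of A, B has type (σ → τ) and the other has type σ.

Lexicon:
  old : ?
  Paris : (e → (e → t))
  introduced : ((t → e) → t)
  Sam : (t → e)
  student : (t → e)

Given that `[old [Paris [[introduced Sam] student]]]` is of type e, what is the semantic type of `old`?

At [old [Paris [[introduced Sam] student]]] (required: e): [Paris [[introduced Sam] student]] is (e → t), which is not a function with range e; hence old is the functor — type ((e → t) → e).

((e → t) → e)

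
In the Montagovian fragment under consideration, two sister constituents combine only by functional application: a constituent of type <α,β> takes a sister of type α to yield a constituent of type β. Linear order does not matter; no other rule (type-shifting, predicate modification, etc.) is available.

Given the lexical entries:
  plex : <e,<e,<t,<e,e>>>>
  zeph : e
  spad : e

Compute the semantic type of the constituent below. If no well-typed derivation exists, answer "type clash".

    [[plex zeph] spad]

<t,<e,e>>

[plex zeph]: plex is <e,<e,<t,<e,e>>>>, zeph is e; result <e,<t,<e,e>>>.
[[plex zeph] spad]: [plex zeph] is <e,<t,<e,e>>>, spad is e; result <t,<e,e>>.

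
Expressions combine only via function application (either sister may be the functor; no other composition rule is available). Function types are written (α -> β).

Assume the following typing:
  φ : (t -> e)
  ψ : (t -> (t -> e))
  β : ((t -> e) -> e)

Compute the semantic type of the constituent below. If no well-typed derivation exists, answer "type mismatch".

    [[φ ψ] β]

type mismatch

[φ ψ]: (t -> e) with (t -> (t -> e)) — neither is a function whose domain matches the other; composition fails here.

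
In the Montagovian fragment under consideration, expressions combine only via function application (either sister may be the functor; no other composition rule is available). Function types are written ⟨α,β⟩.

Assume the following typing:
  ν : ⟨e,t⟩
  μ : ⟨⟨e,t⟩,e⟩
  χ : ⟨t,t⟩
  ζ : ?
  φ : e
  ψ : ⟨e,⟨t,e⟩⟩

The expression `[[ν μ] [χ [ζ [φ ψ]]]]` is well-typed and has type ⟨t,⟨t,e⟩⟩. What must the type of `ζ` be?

⟨⟨t,e⟩,⟨⟨t,t⟩,⟨e,⟨t,⟨t,e⟩⟩⟩⟩⟩

At [[ν μ] [χ [ζ [φ ψ]]]] (required: ⟨t,⟨t,e⟩⟩): [ν μ] is e, which is not a function with range ⟨t,⟨t,e⟩⟩; hence [χ [ζ [φ ψ]]] is the functor — type ⟨e,⟨t,⟨t,e⟩⟩⟩.
At [χ [ζ [φ ψ]]] (required: ⟨e,⟨t,⟨t,e⟩⟩⟩): χ is ⟨t,t⟩, which is not a function with range ⟨e,⟨t,⟨t,e⟩⟩⟩; hence [ζ [φ ψ]] is the functor — type ⟨⟨t,t⟩,⟨e,⟨t,⟨t,e⟩⟩⟩⟩.
At [ζ [φ ψ]] (required: ⟨⟨t,t⟩,⟨e,⟨t,⟨t,e⟩⟩⟩⟩): [φ ψ] is ⟨t,e⟩, which is not a function with range ⟨⟨t,t⟩,⟨e,⟨t,⟨t,e⟩⟩⟩⟩; hence ζ is the functor — type ⟨⟨t,e⟩,⟨⟨t,t⟩,⟨e,⟨t,⟨t,e⟩⟩⟩⟩⟩.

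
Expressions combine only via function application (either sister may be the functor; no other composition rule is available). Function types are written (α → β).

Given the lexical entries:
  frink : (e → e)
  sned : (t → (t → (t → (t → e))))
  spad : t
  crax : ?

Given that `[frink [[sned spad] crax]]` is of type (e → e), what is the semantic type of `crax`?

((t → (t → (t → e))) → ((e → e) → (e → e)))

[frink [[sned spad] crax]] must have type (e → e). The sister frink has type (e → e); that is not a function onto (e → e), so [[sned spad] crax] must be the functor, of type ((e → e) → (e → e)).
[[sned spad] crax] must have type ((e → e) → (e → e)). The sister [sned spad] has type (t → (t → (t → e))); that is not a function onto ((e → e) → (e → e)), so crax must be the functor, of type ((t → (t → (t → e))) → ((e → e) → (e → e))).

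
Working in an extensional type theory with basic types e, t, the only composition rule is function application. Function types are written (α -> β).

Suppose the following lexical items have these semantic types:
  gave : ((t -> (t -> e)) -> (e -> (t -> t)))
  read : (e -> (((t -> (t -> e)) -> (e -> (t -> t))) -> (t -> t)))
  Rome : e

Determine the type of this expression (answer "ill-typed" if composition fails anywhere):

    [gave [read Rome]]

(t -> t)

[read Rome]: (e -> (((t -> (t -> e)) -> (e -> (t -> t))) -> (t -> t))) applied to e yields (((t -> (t -> e)) -> (e -> (t -> t))) -> (t -> t)).
[gave [read Rome]]: (((t -> (t -> e)) -> (e -> (t -> t))) -> (t -> t)) applied to ((t -> (t -> e)) -> (e -> (t -> t))) yields (t -> t).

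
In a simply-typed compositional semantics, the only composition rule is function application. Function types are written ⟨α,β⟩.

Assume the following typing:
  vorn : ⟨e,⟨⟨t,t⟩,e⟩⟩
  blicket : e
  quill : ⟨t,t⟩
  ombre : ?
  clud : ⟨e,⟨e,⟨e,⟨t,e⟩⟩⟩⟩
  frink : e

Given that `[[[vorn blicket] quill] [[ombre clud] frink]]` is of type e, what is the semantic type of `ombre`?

⟨⟨e,⟨e,⟨e,⟨t,e⟩⟩⟩⟩,⟨e,⟨e,e⟩⟩⟩

At [[[vorn blicket] quill] [[ombre clud] frink]] (required: e): [[vorn blicket] quill] is e, which is not a function with range e; hence [[ombre clud] frink] is the functor — type ⟨e,e⟩.
At [[ombre clud] frink] (required: ⟨e,e⟩): frink is e, which is not a function with range ⟨e,e⟩; hence [ombre clud] is the functor — type ⟨e,⟨e,e⟩⟩.
At [ombre clud] (required: ⟨e,⟨e,e⟩⟩): clud is ⟨e,⟨e,⟨e,⟨t,e⟩⟩⟩⟩, which is not a function with range ⟨e,⟨e,e⟩⟩; hence ombre is the functor — type ⟨⟨e,⟨e,⟨e,⟨t,e⟩⟩⟩⟩,⟨e,⟨e,e⟩⟩⟩.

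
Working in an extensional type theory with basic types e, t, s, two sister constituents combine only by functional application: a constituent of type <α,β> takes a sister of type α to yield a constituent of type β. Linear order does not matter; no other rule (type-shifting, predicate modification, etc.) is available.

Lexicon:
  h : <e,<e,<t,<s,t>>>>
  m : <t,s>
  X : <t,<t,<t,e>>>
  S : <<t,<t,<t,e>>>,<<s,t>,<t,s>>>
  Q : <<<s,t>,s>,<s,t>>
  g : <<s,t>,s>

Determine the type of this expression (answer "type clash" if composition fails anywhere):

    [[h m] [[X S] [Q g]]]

type clash

[h m]: <e,<e,<t,<s,t>>>> with <t,s> — neither is a function whose domain matches the other; composition fails here.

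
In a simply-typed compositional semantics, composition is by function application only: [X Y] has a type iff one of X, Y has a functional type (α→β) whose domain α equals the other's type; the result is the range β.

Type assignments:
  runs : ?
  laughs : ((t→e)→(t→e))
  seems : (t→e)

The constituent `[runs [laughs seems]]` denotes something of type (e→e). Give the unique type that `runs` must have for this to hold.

At [runs [laughs seems]] (required: (e→e)): [laughs seems] is (t→e), which is not a function with range (e→e); hence runs is the functor — type ((t→e)→(e→e)).

((t→e)→(e→e))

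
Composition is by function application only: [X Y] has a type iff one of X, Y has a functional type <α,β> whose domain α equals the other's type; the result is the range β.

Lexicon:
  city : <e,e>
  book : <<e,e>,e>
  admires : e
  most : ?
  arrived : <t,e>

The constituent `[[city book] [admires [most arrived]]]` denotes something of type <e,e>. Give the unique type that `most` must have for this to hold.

[[city book] [admires [most arrived]]] is required to be <e,e>. [city book] : e cannot yield <e,e> as functor, so [admires [most arrived]] : <e,<e,e>>.
[admires [most arrived]] is required to be <e,<e,e>>. admires : e cannot yield <e,<e,e>> as functor, so [most arrived] : <e,<e,<e,e>>>.
[most arrived] is required to be <e,<e,<e,e>>>. arrived : <t,e> cannot yield <e,<e,<e,e>>> as functor, so most : <<t,e>,<e,<e,<e,e>>>>.

<<t,e>,<e,<e,<e,e>>>>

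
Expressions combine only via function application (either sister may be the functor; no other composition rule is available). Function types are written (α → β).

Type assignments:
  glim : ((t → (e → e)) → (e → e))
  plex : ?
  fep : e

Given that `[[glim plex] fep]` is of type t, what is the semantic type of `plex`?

(((t → (e → e)) → (e → e)) → (e → t))

For [[glim plex] fep] to have type t with fep of type e, [glim plex] must be the function: [glim plex] : (e → t).
For [glim plex] to have type (e → t) with glim of type ((t → (e → e)) → (e → e)), plex must be the function: plex : (((t → (e → e)) → (e → e)) → (e → t)).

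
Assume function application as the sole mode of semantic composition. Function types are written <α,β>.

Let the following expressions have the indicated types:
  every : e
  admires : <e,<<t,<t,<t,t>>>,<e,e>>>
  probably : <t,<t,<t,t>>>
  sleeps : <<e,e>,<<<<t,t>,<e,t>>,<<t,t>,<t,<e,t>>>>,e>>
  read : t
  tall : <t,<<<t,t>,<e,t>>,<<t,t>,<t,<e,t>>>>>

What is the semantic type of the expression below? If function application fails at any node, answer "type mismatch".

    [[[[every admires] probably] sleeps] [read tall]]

e

[every admires]: functor admires : <e,<<t,<t,<t,t>>>,<e,e>>>, argument every : e; result <<t,<t,<t,t>>>,<e,e>>.
[[every admires] probably]: functor [every admires] : <<t,<t,<t,t>>>,<e,e>>, argument probably : <t,<t,<t,t>>>; result <e,e>.
[[[every admires] probably] sleeps]: functor sleeps : <<e,e>,<<<<t,t>,<e,t>>,<<t,t>,<t,<e,t>>>>,e>>, argument [[every admires] probably] : <e,e>; result <<<<t,t>,<e,t>>,<<t,t>,<t,<e,t>>>>,e>.
[read tall]: functor tall : <t,<<<t,t>,<e,t>>,<<t,t>,<t,<e,t>>>>>, argument read : t; result <<<t,t>,<e,t>>,<<t,t>,<t,<e,t>>>>.
[[[[every admires] probably] sleeps] [read tall]]: functor [[[every admires] probably] sleeps] : <<<<t,t>,<e,t>>,<<t,t>,<t,<e,t>>>>,e>, argument [read tall] : <<<t,t>,<e,t>>,<<t,t>,<t,<e,t>>>>; result e.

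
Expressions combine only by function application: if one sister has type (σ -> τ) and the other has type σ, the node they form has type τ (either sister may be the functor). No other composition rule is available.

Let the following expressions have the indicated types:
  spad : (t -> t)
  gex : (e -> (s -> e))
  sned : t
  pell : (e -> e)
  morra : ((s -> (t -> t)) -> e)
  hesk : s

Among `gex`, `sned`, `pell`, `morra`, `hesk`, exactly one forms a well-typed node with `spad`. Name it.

gex : (e -> (s -> e)) — spad needs t; gex needs e; neither fits.
sned — combines: spad : (t -> t) takes sned : t as argument, giving t.
pell : (e -> e) — spad needs t; pell needs e; neither fits.
morra : ((s -> (t -> t)) -> e) — spad needs t; morra needs (s -> (t -> t)); neither fits.
hesk : s — spad needs t; hesk needs nothing (atomic); neither fits.

sned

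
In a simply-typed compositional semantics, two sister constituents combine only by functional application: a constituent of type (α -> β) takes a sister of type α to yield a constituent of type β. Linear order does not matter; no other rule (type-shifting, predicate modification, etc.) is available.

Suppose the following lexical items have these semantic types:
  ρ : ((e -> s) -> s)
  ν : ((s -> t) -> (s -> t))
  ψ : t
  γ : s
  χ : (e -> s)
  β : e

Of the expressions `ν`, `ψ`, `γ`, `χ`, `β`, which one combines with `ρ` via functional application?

ν : ((s -> t) -> (s -> t)) — does not combine with ρ.
ψ : t — does not combine with ρ.
γ : s — does not combine with ρ.
χ — combines: ρ : ((e -> s) -> s) takes χ : (e -> s) as argument, giving s.
β : e — does not combine with ρ.

χ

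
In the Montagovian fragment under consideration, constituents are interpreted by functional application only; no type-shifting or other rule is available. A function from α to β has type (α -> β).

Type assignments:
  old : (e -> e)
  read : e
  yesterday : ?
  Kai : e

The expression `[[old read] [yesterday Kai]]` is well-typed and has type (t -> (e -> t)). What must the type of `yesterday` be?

(e -> (e -> (t -> (e -> t))))

[[old read] [yesterday Kai]] is required to be (t -> (e -> t)). [old read] : e cannot yield (t -> (e -> t)) as functor, so [yesterday Kai] : (e -> (t -> (e -> t))).
[yesterday Kai] is required to be (e -> (t -> (e -> t))). Kai : e cannot yield (e -> (t -> (e -> t))) as functor, so yesterday : (e -> (e -> (t -> (e -> t)))).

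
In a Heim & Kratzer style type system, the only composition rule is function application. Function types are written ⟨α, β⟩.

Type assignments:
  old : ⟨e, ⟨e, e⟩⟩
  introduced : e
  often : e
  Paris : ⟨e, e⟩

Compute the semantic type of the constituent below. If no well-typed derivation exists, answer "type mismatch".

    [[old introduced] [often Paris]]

e

[old introduced]: functor old : ⟨e, ⟨e, e⟩⟩, argument introduced : e; result ⟨e, e⟩.
[often Paris]: functor Paris : ⟨e, e⟩, argument often : e; result e.
[[old introduced] [often Paris]]: functor [old introduced] : ⟨e, e⟩, argument [often Paris] : e; result e.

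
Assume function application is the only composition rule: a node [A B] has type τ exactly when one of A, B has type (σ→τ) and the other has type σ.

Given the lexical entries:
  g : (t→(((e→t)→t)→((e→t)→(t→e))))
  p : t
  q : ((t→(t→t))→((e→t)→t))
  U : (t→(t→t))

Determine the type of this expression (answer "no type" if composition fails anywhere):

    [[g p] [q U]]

((e→t)→(t→e))

[g p] — g of type (t→(((e→t)→t)→((e→t)→(t→e)))) combines with p of type t: type (((e→t)→t)→((e→t)→(t→e))).
[q U] — q of type ((t→(t→t))→((e→t)→t)) combines with U of type (t→(t→t)): type ((e→t)→t).
[[g p] [q U]] — [g p] of type (((e→t)→t)→((e→t)→(t→e))) combines with [q U] of type ((e→t)→t): type ((e→t)→(t→e)).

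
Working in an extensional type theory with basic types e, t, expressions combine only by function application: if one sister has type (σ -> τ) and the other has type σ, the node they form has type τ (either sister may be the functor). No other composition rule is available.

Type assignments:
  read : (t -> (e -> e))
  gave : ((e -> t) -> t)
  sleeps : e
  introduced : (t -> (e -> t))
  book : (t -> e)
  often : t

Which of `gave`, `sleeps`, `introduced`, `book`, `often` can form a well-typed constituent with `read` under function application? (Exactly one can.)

often

gave : ((e -> t) -> t) — read needs t; gave needs (e -> t); neither fits.
sleeps : e — read needs t; sleeps needs nothing (atomic); neither fits.
introduced : (t -> (e -> t)) — read needs t; introduced needs t; neither fits.
book : (t -> e) — read needs t; book needs t; neither fits.
often — combines: read : (t -> (e -> e)) takes often : t as argument, giving (e -> e).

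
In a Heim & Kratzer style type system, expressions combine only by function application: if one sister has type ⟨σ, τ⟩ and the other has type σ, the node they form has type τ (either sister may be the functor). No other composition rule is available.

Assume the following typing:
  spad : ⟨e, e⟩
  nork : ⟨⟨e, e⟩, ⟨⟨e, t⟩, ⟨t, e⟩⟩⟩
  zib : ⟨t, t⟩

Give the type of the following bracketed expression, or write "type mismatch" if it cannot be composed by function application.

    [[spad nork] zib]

[spad nork]: nork is ⟨⟨e, e⟩, ⟨⟨e, t⟩, ⟨t, e⟩⟩⟩, spad is ⟨e, e⟩; result ⟨⟨e, t⟩, ⟨t, e⟩⟩.
At [[spad nork] zib]: neither ⟨⟨e, t⟩, ⟨t, e⟩⟩ nor ⟨t, t⟩ can take the other as argument; the node is ill-typed.

type mismatch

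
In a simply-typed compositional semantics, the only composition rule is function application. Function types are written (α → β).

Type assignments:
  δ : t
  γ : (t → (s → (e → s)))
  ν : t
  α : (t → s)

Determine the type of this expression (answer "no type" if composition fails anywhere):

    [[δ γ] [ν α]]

(e → s)

[δ γ]: γ is (t → (s → (e → s))), δ is t; result (s → (e → s)).
[ν α]: α is (t → s), ν is t; result s.
[[δ γ] [ν α]]: [δ γ] is (s → (e → s)), [ν α] is s; result (e → s).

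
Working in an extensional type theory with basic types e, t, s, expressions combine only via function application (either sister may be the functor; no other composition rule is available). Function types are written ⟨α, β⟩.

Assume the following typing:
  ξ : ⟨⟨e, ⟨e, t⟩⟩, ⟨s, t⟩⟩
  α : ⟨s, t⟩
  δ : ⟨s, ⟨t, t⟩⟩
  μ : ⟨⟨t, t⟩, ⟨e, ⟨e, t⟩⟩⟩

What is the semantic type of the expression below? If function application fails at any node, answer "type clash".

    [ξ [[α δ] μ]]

[α δ]: ⟨s, t⟩ with ⟨s, ⟨t, t⟩⟩ — neither is a function whose domain matches the other; composition fails here.

type clash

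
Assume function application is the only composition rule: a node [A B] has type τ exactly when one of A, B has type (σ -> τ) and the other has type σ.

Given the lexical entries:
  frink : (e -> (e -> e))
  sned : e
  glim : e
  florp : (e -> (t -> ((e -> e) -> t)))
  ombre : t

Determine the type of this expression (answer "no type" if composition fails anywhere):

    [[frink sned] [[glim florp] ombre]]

t

[frink sned]: frink is (e -> (e -> e)), sned is e; result (e -> e).
[glim florp]: florp is (e -> (t -> ((e -> e) -> t))), glim is e; result (t -> ((e -> e) -> t)).
[[glim florp] ombre]: [glim florp] is (t -> ((e -> e) -> t)), ombre is t; result ((e -> e) -> t).
[[frink sned] [[glim florp] ombre]]: [[glim florp] ombre] is ((e -> e) -> t), [frink sned] is (e -> e); result t.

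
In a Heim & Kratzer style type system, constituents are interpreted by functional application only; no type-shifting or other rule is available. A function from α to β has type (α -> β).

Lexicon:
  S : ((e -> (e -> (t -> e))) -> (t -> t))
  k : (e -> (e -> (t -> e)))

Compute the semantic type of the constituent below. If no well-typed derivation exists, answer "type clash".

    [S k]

[S k]: ((e -> (e -> (t -> e))) -> (t -> t)) applied to (e -> (e -> (t -> e))) yields (t -> t).

(t -> t)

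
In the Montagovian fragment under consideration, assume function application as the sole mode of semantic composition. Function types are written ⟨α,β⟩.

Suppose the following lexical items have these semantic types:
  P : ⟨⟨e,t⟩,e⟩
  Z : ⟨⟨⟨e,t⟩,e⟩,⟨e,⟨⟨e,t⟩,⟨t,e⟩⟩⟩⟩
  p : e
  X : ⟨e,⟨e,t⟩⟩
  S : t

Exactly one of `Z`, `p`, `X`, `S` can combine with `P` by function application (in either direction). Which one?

Z — combines: Z : ⟨⟨⟨e,t⟩,e⟩,⟨e,⟨⟨e,t⟩,⟨t,e⟩⟩⟩⟩ takes P : ⟨⟨e,t⟩,e⟩ as argument, giving ⟨e,⟨⟨e,t⟩,⟨t,e⟩⟩⟩.
p : e — no; P wants ⟨e,t⟩, and p wants nothing (atomic).
X : ⟨e,⟨e,t⟩⟩ — no; P wants ⟨e,t⟩, and X wants e.
S : t — no; P wants ⟨e,t⟩, and S wants nothing (atomic).

Z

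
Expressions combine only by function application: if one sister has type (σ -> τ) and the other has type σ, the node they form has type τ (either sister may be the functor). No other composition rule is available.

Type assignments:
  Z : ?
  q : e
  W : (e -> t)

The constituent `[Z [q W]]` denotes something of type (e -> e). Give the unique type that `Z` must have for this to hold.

At [Z [q W]] (required: (e -> e)): [q W] is t, which is not a function with range (e -> e); hence Z is the functor — type (t -> (e -> e)).

(t -> (e -> e))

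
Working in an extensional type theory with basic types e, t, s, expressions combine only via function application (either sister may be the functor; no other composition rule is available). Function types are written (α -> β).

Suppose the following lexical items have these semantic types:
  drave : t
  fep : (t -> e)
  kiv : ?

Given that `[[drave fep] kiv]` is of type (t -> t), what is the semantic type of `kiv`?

(e -> (t -> t))

At [[drave fep] kiv] (required: (t -> t)): [drave fep] is e, which is not a function with range (t -> t); hence kiv is the functor — type (e -> (t -> t)).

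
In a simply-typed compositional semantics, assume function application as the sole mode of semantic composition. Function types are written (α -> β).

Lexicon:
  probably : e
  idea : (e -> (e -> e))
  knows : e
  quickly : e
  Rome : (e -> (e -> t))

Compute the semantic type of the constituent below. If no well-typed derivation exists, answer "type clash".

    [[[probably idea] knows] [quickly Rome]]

[probably idea]: idea is (e -> (e -> e)), probably is e; result (e -> e).
[[probably idea] knows]: [probably idea] is (e -> e), knows is e; result e.
[quickly Rome]: Rome is (e -> (e -> t)), quickly is e; result (e -> t).
[[[probably idea] knows] [quickly Rome]]: [quickly Rome] is (e -> t), [[probably idea] knows] is e; result t.

t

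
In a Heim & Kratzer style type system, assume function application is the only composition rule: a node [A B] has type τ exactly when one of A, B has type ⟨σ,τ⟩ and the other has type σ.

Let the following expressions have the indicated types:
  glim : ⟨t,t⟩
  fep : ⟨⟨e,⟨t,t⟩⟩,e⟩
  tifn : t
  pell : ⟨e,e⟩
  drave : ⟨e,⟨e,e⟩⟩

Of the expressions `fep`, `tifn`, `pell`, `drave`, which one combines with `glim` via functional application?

fep : ⟨⟨e,⟨t,t⟩⟩,e⟩ — neither side's domain matches the other.
tifn — combines: glim : ⟨t,t⟩ takes tifn : t as argument, giving t.
pell : ⟨e,e⟩ — neither side's domain matches the other.
drave : ⟨e,⟨e,e⟩⟩ — neither side's domain matches the other.

tifn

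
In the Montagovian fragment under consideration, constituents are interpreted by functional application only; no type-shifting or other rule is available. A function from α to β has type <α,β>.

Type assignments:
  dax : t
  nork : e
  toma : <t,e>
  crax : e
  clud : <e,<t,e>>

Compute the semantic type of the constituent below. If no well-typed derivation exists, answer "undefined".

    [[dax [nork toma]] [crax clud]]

[nork toma]: e with <t,e> — neither is a function whose domain matches the other; composition fails here.

undefined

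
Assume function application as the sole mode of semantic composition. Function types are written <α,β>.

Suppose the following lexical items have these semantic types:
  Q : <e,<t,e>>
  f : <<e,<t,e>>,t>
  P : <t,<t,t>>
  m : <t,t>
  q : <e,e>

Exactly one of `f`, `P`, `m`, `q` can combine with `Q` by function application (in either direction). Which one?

f

f — combines: f : <<e,<t,e>>,t> takes Q : <e,<t,e>> as argument, giving t.
P : <t,<t,t>> — neither side's domain matches the other.
m : <t,t> — neither side's domain matches the other.
q : <e,e> — neither side's domain matches the other.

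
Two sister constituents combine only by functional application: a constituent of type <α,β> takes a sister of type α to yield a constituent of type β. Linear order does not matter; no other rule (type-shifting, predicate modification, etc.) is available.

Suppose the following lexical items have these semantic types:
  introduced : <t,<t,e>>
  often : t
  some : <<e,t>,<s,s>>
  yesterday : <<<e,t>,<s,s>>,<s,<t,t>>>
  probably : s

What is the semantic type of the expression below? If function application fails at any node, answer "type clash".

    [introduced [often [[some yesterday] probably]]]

<t,e>

[some yesterday] — yesterday of type <<<e,t>,<s,s>>,<s,<t,t>>> combines with some of type <<e,t>,<s,s>>: type <s,<t,t>>.
[[some yesterday] probably] — [some yesterday] of type <s,<t,t>> combines with probably of type s: type <t,t>.
[often [[some yesterday] probably]] — [[some yesterday] probably] of type <t,t> combines with often of type t: type t.
[introduced [often [[some yesterday] probably]]] — introduced of type <t,<t,e>> combines with [often [[some yesterday] probably]] of type t: type <t,e>.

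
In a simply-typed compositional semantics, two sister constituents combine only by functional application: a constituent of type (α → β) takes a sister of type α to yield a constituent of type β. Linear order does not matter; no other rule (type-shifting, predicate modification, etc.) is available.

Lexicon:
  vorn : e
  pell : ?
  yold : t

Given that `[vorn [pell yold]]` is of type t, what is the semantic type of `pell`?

(t → (e → t))

[vorn [pell yold]] is required to be t. vorn : e cannot yield t as functor, so [pell yold] : (e → t).
[pell yold] is required to be (e → t). yold : t cannot yield (e → t) as functor, so pell : (t → (e → t)).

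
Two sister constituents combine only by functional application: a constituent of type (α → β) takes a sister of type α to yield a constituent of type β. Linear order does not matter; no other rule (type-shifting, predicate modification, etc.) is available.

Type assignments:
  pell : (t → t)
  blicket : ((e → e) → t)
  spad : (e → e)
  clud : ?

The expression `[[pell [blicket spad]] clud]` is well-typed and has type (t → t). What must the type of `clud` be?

(t → (t → t))

For [[pell [blicket spad]] clud] to have type (t → t) with [pell [blicket spad]] of type t, clud must be the function: clud : (t → (t → t)).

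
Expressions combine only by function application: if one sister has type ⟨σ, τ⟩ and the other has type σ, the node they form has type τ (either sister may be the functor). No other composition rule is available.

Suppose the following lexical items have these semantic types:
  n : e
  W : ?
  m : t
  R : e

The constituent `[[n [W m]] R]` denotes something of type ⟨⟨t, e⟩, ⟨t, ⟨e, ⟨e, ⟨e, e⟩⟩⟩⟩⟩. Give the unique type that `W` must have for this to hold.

At [[n [W m]] R] (required: ⟨⟨t, e⟩, ⟨t, ⟨e, ⟨e, ⟨e, e⟩⟩⟩⟩⟩): R is e, which is not a function with range ⟨⟨t, e⟩, ⟨t, ⟨e, ⟨e, ⟨e, e⟩⟩⟩⟩⟩; hence [n [W m]] is the functor — type ⟨e, ⟨⟨t, e⟩, ⟨t, ⟨e, ⟨e, ⟨e, e⟩⟩⟩⟩⟩⟩.
At [n [W m]] (required: ⟨e, ⟨⟨t, e⟩, ⟨t, ⟨e, ⟨e, ⟨e, e⟩⟩⟩⟩⟩⟩): n is e, which is not a function with range ⟨e, ⟨⟨t, e⟩, ⟨t, ⟨e, ⟨e, ⟨e, e⟩⟩⟩⟩⟩⟩; hence [W m] is the functor — type ⟨e, ⟨e, ⟨⟨t, e⟩, ⟨t, ⟨e, ⟨e, ⟨e, e⟩⟩⟩⟩⟩⟩⟩.
At [W m] (required: ⟨e, ⟨e, ⟨⟨t, e⟩, ⟨t, ⟨e, ⟨e, ⟨e, e⟩⟩⟩⟩⟩⟩⟩): m is t, which is not a function with range ⟨e, ⟨e, ⟨⟨t, e⟩, ⟨t, ⟨e, ⟨e, ⟨e, e⟩⟩⟩⟩⟩⟩⟩; hence W is the functor — type ⟨t, ⟨e, ⟨e, ⟨⟨t, e⟩, ⟨t, ⟨e, ⟨e, ⟨e, e⟩⟩⟩⟩⟩⟩⟩⟩.

⟨t, ⟨e, ⟨e, ⟨⟨t, e⟩, ⟨t, ⟨e, ⟨e, ⟨e, e⟩⟩⟩⟩⟩⟩⟩⟩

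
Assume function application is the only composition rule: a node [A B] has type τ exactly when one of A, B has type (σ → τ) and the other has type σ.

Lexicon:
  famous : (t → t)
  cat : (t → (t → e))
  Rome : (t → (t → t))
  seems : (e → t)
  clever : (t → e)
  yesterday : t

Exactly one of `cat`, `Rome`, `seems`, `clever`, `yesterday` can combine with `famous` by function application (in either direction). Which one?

cat : (t → (t → e)) — no; famous wants t, and cat wants t.
Rome : (t → (t → t)) — no; famous wants t, and Rome wants t.
seems : (e → t) — no; famous wants t, and seems wants e.
clever : (t → e) — no; famous wants t, and clever wants t.
yesterday — combines: famous : (t → t) takes yesterday : t as argument, giving t.

yesterday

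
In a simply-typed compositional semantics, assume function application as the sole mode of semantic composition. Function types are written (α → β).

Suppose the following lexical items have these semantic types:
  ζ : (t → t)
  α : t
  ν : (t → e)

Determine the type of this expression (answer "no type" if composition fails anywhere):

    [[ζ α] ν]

[ζ α]: functor ζ : (t → t), argument α : t; result t.
[[ζ α] ν]: functor ν : (t → e), argument [ζ α] : t; result e.

e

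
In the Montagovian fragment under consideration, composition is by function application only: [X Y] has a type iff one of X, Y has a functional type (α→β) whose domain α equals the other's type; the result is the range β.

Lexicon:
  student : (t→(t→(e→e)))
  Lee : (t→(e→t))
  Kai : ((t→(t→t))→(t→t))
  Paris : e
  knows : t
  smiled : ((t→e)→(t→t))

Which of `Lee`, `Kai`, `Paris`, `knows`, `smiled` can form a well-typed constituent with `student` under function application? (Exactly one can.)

knows

Lee : (t→(e→t)) — neither side's domain matches the other.
Kai : ((t→(t→t))→(t→t)) — neither side's domain matches the other.
Paris : e — neither side's domain matches the other.
knows — combines: student : (t→(t→(e→e))) takes knows : t as argument, giving (t→(e→e)).
smiled : ((t→e)→(t→t)) — neither side's domain matches the other.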